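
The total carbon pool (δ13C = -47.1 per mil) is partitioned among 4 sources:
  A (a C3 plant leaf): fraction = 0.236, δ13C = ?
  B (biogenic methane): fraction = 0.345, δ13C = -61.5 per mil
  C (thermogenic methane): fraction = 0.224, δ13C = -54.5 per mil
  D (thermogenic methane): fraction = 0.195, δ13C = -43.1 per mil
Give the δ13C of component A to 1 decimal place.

-22.3 per mil

Isotope mass balance: δ_bulk = Σ fᵢ·δᵢ.
-47.1 = 0.236×δ_A + 0.345×(-61.5) + 0.224×(-54.5) + 0.195×(-43.1)
0.236·δ_A = -47.1 − (-41.830) = -5.270
δ_A = -5.270 / 0.236 = -22.33 per mil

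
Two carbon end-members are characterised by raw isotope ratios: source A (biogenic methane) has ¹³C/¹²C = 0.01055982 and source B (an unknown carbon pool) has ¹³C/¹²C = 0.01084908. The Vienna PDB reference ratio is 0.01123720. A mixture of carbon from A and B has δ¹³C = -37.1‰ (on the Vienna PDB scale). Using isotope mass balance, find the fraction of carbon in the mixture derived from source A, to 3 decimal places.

δ_A = (0.01055982/0.01123720 − 1)×1000 = (0.939720 − 1)×1000 = -60.280‰
δ_B = (0.01084908/0.01123720 − 1)×1000 = (0.965461 − 1)×1000 = -34.539‰
f_A = (δ_mix − δ_B)/(δ_A − δ_B) = (-37.1 − (-34.539))/(-60.280 − (-34.539))
f_A = -2.561 / -25.741 = 0.0995

0.099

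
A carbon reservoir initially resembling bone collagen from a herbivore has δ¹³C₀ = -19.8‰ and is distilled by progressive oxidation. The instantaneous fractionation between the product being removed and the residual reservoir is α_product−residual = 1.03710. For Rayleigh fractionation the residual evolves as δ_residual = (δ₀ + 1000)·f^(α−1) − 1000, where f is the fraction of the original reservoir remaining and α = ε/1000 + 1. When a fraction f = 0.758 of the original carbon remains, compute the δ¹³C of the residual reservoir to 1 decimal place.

-29.8‰

Rayleigh residual: δ_res = (δ₀ + 1000)·f^(α−1) − 1000
α − 1 = 0.03710
f^(α−1) = 0.758^(0.03710) = 0.989773
δ_res = (-19.8 + 1000) × 0.989773 − 1000 = 970.176 − 1000 = -29.82‰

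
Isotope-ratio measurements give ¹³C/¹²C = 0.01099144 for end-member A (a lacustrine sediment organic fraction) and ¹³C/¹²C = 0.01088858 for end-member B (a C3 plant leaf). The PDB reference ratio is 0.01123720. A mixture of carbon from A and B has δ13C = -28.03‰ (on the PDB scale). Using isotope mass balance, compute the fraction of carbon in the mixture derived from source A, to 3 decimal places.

0.327

δ_A = (0.01099144/0.01123720 − 1)×1000 = (0.978130 − 1)×1000 = -21.870‰
δ_B = (0.01088858/0.01123720 − 1)×1000 = (0.968976 − 1)×1000 = -31.024‰
f_A = (δ_mix − δ_B)/(δ_A − δ_B) = (-28.03 − (-31.024))/(-21.870 − (-31.024))
f_A = 2.994 / 9.154 = 0.3271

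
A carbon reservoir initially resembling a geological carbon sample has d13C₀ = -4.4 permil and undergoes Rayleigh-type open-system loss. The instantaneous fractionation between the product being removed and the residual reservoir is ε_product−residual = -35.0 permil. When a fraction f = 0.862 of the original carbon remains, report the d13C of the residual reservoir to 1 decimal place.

0.8 permil

Rayleigh residual: δ_res = (δ₀ + 1000)·f^(α−1) − 1000
α = ε/1000 + 1 = 0.96500, so α − 1 = -0.03500
f^(α−1) = 0.862^(-0.03500) = 1.005211
δ_res = (-4.4 + 1000) × 1.005211 − 1000 = 1000.788 − 1000 = 0.79 permil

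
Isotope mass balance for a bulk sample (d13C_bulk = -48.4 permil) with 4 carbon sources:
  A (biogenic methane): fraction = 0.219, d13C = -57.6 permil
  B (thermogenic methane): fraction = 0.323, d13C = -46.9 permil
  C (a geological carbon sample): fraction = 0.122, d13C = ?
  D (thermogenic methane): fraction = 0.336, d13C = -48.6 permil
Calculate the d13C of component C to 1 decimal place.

Isotope mass balance: δ_bulk = Σ fᵢ·δᵢ.
-48.4 = 0.219×(-57.6) + 0.323×(-46.9) + 0.122×δ_C + 0.336×(-48.6)
0.122·δ_C = -48.4 − (-44.093) = -4.307
δ_C = -4.307 / 0.122 = -35.31 permil

-35.3 permil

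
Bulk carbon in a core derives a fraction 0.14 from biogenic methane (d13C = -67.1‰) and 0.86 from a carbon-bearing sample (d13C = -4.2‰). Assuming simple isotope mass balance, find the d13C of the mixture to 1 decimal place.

-13.0‰

δ_mix = f_A·δ_A + f_B·δ_B
δ_mix = 0.14 × (-67.1) + 0.86 × (-4.2)
δ_mix = -9.39 + -3.61 = -13.01‰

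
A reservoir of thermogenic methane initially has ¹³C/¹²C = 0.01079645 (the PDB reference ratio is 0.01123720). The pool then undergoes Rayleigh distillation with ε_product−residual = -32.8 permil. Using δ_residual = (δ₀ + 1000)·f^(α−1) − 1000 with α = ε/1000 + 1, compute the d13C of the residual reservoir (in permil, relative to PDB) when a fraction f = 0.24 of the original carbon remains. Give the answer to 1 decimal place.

δ₀ = (0.01079645/0.01123720 − 1)×1000 = (0.960778 − 1)×1000 = -39.222 permil
α − 1 = ε/1000 = -0.0328
f^(α−1) = 0.24^(-0.0328) = 1.047922
δ_res = (-39.222 + 1000) × 1.047922 − 1000 = 1006.820 − 1000 = 6.82 permil

6.8 permil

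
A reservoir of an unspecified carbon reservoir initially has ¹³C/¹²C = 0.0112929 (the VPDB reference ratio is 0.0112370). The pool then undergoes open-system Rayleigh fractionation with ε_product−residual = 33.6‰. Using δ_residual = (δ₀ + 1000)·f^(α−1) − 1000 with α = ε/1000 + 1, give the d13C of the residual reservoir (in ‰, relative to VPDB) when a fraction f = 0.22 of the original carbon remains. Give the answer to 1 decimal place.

δ₀ = (0.0112929/0.0112370 − 1)×1000 = (1.004975 − 1)×1000 = 4.975‰
α − 1 = ε/1000 = 0.0336
f^(α−1) = 0.22^(0.0336) = 0.950398
δ_res = (4.975 + 1000) × 0.950398 − 1000 = 955.126 − 1000 = -44.87‰

-44.9‰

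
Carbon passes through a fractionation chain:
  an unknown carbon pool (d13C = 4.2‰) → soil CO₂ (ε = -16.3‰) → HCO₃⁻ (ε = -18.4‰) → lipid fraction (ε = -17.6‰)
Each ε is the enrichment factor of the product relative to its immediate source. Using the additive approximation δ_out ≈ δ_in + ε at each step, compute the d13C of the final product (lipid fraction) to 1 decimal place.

step 1: δ ≈ 4.2 + (-16.3) = -12.1‰
step 2: δ ≈ -12.1 + (-18.4) = -30.5‰
step 3: δ ≈ -30.5 + (-17.6) = -48.1‰

-48.1‰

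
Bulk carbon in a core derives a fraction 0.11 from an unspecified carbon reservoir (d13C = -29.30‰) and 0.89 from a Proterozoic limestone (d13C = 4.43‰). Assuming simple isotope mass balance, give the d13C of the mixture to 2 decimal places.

δ_mix = f_A·δ_A + f_B·δ_B
δ_mix = 0.11 × (-29.30) + 0.89 × (4.43)
δ_mix = -3.223 + 3.943 = 0.720‰

0.72‰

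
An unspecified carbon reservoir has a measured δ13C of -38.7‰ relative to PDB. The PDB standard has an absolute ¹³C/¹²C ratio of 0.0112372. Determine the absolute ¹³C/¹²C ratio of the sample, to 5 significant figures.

0.010802

R_sample = R_standard × (δ13C/1000 + 1)
R_sample = 0.0112372 × (-38.7/1000 + 1) = 0.0112372 × 0.961300
R_sample = 0.0108023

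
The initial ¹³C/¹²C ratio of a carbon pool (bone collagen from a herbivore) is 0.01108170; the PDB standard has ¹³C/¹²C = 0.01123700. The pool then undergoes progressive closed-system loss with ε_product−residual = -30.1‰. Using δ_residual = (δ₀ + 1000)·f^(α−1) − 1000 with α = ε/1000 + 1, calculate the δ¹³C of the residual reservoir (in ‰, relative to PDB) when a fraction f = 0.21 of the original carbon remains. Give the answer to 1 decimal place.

33.6‰

δ₀ = (0.01108170/0.01123700 − 1)×1000 = (0.986180 − 1)×1000 = -13.820‰
α − 1 = ε/1000 = -0.0301
f^(α−1) = 0.21^(-0.0301) = 1.048096
δ_res = (-13.820 + 1000) × 1.048096 − 1000 = 1033.611 − 1000 = 33.61‰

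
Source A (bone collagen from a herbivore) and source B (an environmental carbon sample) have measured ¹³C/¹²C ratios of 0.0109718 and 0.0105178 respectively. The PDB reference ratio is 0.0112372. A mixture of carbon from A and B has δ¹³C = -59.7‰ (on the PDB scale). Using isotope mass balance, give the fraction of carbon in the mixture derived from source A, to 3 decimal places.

0.107

δ_A = (0.0109718/0.0112372 − 1)×1000 = (0.976382 − 1)×1000 = -23.618‰
δ_B = (0.0105178/0.0112372 − 1)×1000 = (0.935980 − 1)×1000 = -64.020‰
f_A = (δ_mix − δ_B)/(δ_A − δ_B) = (-59.7 − (-64.020))/(-23.618 − (-64.020))
f_A = 4.320 / 40.402 = 0.1069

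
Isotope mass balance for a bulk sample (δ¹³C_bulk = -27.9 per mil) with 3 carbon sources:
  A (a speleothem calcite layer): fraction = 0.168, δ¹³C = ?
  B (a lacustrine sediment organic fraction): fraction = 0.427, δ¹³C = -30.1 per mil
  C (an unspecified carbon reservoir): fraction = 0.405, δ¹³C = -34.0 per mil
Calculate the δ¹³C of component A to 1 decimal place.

Isotope mass balance: δ_bulk = Σ fᵢ·δᵢ.
-27.9 = 0.168×δ_A + 0.427×(-30.1) + 0.405×(-34.0)
0.168·δ_A = -27.9 − (-26.623) = -1.277
δ_A = -1.277 / 0.168 = -7.60 per mil

-7.6 per mil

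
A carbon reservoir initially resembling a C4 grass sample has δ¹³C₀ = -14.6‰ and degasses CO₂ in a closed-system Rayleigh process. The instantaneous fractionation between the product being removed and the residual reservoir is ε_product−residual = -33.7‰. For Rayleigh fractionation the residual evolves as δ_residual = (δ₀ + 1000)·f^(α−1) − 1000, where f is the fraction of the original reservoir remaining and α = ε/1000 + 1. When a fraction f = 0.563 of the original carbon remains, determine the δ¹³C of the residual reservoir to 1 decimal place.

Rayleigh residual: δ_res = (δ₀ + 1000)·f^(α−1) − 1000
α = ε/1000 + 1 = 0.96630, so α − 1 = -0.03370
f^(α−1) = 0.563^(-0.03370) = 1.019548
δ_res = (-14.6 + 1000) × 1.019548 − 1000 = 1004.663 − 1000 = 4.66‰

4.7‰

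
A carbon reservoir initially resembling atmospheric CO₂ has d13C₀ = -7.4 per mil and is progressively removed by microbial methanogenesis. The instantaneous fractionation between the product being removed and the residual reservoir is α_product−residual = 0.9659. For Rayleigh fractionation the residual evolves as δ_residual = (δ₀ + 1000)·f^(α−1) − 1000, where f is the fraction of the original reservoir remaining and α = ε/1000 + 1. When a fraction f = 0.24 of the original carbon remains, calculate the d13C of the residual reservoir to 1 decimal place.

Rayleigh residual: δ_res = (δ₀ + 1000)·f^(α−1) − 1000
α − 1 = -0.03410
f^(α−1) = 0.24^(-0.03410) = 1.049868
δ_res = (-7.4 + 1000) × 1.049868 − 1000 = 1042.099 − 1000 = 42.10 per mil

42.1 per mil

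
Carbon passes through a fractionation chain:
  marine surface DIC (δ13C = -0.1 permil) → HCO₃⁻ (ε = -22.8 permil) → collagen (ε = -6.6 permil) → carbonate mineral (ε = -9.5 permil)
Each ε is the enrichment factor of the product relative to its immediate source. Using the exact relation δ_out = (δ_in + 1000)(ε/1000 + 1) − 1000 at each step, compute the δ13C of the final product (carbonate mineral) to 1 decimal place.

-38.6 permil

step 1: δ = (-0.10 + 1000)·(-22.8/1000 + 1) − 1000 = -22.90 permil
step 2: δ = (-22.90 + 1000)·(-6.6/1000 + 1) − 1000 = -29.35 permil
step 3: δ = (-29.35 + 1000)·(-9.5/1000 + 1) − 1000 = -38.57 permil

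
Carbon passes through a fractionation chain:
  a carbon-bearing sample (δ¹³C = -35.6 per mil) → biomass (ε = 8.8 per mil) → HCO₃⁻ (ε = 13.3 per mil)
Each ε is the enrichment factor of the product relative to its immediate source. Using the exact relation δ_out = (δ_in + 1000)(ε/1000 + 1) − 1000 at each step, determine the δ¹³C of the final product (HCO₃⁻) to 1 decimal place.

step 1: δ = (-35.60 + 1000)·(8.8/1000 + 1) − 1000 = -27.11 per mil
step 2: δ = (-27.11 + 1000)·(13.3/1000 + 1) − 1000 = -14.17 per mil

-14.2 per mil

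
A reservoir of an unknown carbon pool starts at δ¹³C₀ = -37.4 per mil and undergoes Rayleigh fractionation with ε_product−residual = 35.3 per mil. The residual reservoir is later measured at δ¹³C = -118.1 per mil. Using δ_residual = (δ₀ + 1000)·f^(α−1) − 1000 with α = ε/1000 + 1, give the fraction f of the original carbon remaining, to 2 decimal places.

0.08

α − 1 = ε/1000 = 0.0353
(δ_res + 1000)/(δ₀ + 1000) = (-118.1 + 1000)/(-37.4 + 1000) = 881.9/962.6 = 0.916165
f = 0.916165^(1/0.0353) = exp(ln(0.916165)/0.0353) = exp(-0.08756/0.0353)
f = exp(-2.4804) = 0.0837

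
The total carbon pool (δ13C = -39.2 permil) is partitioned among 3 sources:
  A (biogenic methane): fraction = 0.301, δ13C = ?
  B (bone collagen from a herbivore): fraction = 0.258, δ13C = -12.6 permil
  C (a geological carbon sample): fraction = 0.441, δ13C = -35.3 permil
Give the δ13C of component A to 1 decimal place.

Isotope mass balance: δ_bulk = Σ fᵢ·δᵢ.
-39.2 = 0.301×δ_A + 0.258×(-12.6) + 0.441×(-35.3)
0.301·δ_A = -39.2 − (-18.818) = -20.382
δ_A = -20.382 / 0.301 = -67.71 permil

-67.7 permil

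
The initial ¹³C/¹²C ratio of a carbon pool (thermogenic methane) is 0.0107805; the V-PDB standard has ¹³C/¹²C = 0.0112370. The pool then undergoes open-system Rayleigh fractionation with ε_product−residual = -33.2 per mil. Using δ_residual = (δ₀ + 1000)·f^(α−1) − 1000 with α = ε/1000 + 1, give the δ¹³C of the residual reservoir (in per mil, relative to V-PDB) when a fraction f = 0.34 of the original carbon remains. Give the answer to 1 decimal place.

-5.6 per mil

δ₀ = (0.0107805/0.0112370 − 1)×1000 = (0.959375 − 1)×1000 = -40.625 per mil
α − 1 = ε/1000 = -0.0332
f^(α−1) = 0.34^(-0.0332) = 1.036466
δ_res = (-40.625 + 1000) × 1.036466 − 1000 = 994.359 − 1000 = -5.64 per mil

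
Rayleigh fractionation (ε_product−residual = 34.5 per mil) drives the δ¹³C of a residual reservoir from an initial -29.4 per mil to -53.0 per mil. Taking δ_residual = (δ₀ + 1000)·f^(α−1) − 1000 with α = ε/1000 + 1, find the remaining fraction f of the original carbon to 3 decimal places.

α − 1 = ε/1000 = 0.0345
(δ_res + 1000)/(δ₀ + 1000) = (-53.0 + 1000)/(-29.4 + 1000) = 947.0/970.6 = 0.975685
f = 0.975685^(1/0.0345) = exp(ln(0.975685)/0.0345) = exp(-0.02462/0.0345)
f = exp(-0.7135) = 0.4899

0.490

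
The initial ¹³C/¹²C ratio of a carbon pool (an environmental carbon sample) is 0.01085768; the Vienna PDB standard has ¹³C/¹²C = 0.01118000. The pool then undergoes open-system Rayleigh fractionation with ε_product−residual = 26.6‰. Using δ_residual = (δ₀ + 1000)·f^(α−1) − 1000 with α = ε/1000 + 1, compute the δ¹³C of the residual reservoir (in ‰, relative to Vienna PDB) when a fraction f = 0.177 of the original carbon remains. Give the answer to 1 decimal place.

-72.5‰

δ₀ = (0.01085768/0.01118000 − 1)×1000 = (0.971170 − 1)×1000 = -28.830‰
α − 1 = ε/1000 = 0.0266
f^(α−1) = 0.177^(0.0266) = 0.954984
δ_res = (-28.830 + 1000) × 0.954984 − 1000 = 927.452 − 1000 = -72.55‰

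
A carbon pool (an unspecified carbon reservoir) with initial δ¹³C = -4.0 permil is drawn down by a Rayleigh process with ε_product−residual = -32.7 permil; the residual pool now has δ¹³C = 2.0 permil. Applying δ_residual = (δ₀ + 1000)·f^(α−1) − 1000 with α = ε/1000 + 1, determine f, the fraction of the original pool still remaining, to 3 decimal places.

0.832

α − 1 = ε/1000 = -0.0327
(δ_res + 1000)/(δ₀ + 1000) = (2.0 + 1000)/(-4.0 + 1000) = 1002.0/996.0 = 1.006024
f = 1.006024^(1/-0.0327) = exp(ln(1.006024)/-0.0327) = exp(0.00601/-0.0327)
f = exp(-0.1837) = 0.8322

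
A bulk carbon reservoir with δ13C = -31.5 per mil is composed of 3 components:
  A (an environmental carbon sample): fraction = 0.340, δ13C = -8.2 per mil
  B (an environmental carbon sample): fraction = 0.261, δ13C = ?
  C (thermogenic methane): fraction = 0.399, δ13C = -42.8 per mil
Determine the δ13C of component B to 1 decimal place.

Isotope mass balance: δ_bulk = Σ fᵢ·δᵢ.
-31.5 = 0.340×(-8.2) + 0.261×δ_B + 0.399×(-42.8)
0.261·δ_B = -31.5 − (-19.865) = -11.635
δ_B = -11.635 / 0.261 = -44.58 per mil

-44.6 per mil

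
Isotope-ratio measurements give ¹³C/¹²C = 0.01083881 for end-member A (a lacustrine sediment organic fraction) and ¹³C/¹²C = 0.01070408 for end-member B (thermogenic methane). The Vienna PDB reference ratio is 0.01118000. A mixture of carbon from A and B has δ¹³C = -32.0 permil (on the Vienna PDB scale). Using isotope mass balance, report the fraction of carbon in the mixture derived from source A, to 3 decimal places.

δ_A = (0.01083881/0.01118000 − 1)×1000 = (0.969482 − 1)×1000 = -30.518 permil
δ_B = (0.01070408/0.01118000 − 1)×1000 = (0.957431 − 1)×1000 = -42.569 permil
f_A = (δ_mix − δ_B)/(δ_A − δ_B) = (-32.0 − (-42.569))/(-30.518 − (-42.569))
f_A = 10.569 / 12.051 = 0.8770

0.877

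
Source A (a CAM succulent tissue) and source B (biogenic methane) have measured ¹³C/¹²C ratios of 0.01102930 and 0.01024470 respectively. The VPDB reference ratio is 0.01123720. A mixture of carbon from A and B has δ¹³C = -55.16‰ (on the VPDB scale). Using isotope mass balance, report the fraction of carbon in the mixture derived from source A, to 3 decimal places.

0.475

δ_A = (0.01102930/0.01123720 − 1)×1000 = (0.981499 − 1)×1000 = -18.501‰
δ_B = (0.01024470/0.01123720 − 1)×1000 = (0.911677 − 1)×1000 = -88.323‰
f_A = (δ_mix − δ_B)/(δ_A − δ_B) = (-55.16 − (-88.323))/(-18.501 − (-88.323))
f_A = 33.163 / 69.822 = 0.4750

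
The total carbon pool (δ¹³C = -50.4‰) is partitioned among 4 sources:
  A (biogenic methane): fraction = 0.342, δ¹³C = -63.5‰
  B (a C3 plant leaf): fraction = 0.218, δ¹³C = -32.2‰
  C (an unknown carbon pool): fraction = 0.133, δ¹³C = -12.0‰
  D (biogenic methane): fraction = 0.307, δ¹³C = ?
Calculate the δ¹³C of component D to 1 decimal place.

-65.4‰

Isotope mass balance: δ_bulk = Σ fᵢ·δᵢ.
-50.4 = 0.342×(-63.5) + 0.218×(-32.2) + 0.133×(-12.0) + 0.307×δ_D
0.307·δ_D = -50.4 − (-30.333) = -20.067
δ_D = -20.067 / 0.307 = -65.37‰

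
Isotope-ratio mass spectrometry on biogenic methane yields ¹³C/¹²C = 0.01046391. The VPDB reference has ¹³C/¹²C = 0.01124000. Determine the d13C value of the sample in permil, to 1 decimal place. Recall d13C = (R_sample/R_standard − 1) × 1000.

d13C = (R_sample / R_standard − 1) × 1000
R_sample / R_standard = 0.01046391 / 0.01124000 = 0.930953
d13C = (0.930953 − 1) × 1000 = -69.05 permil

-69.0 permil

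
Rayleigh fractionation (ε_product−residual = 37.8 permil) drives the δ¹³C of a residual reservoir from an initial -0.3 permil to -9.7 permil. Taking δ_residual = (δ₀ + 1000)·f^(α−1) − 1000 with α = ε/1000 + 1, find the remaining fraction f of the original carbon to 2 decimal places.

0.78

α − 1 = ε/1000 = 0.0378
(δ_res + 1000)/(δ₀ + 1000) = (-9.7 + 1000)/(-0.3 + 1000) = 990.3/999.7 = 0.990597
f = 0.990597^(1/0.0378) = exp(ln(0.990597)/0.0378) = exp(-0.00945/0.0378)
f = exp(-0.2499) = 0.7789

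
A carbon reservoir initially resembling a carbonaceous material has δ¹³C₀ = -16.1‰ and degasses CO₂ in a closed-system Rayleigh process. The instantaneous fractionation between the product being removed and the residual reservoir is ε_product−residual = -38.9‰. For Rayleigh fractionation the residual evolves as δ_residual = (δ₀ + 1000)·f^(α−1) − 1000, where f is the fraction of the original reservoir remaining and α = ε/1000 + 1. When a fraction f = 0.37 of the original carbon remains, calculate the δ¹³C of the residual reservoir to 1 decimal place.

22.7‰

Rayleigh residual: δ_res = (δ₀ + 1000)·f^(α−1) − 1000
α = ε/1000 + 1 = 0.96110, so α − 1 = -0.03890
f^(α−1) = 0.37^(-0.03890) = 1.039434
δ_res = (-16.1 + 1000) × 1.039434 − 1000 = 1022.699 − 1000 = 22.70‰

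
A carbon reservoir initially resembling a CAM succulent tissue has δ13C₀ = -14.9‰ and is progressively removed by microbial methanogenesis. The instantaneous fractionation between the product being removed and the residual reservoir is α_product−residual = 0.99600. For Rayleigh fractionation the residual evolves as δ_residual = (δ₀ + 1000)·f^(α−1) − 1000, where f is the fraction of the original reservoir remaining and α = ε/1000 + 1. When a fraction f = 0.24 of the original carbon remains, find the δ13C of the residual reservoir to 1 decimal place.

Rayleigh residual: δ_res = (δ₀ + 1000)·f^(α−1) − 1000
α − 1 = -0.00400
f^(α−1) = 0.24^(-0.00400) = 1.005725
δ_res = (-14.9 + 1000) × 1.005725 − 1000 = 990.739 − 1000 = -9.26‰

-9.3‰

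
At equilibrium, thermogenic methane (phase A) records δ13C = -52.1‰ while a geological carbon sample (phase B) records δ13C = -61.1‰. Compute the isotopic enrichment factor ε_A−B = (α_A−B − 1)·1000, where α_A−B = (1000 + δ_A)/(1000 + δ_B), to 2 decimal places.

α_A−B = (1000 + -52.1) / (1000 + -61.1) = 947.9 / 938.9 = 1.009586
ε_A−B = (1.009586 − 1) × 1000 = 9.586‰
(The approximation ε ≈ δ_A − δ_B would give 9.0‰.)

9.59‰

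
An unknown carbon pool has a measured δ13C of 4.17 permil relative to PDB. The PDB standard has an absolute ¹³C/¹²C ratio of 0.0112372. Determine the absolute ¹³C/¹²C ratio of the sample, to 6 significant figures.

0.0112841

R_sample = R_standard × (δ13C/1000 + 1)
R_sample = 0.0112372 × (4.17/1000 + 1) = 0.0112372 × 1.004170
R_sample = 0.0112841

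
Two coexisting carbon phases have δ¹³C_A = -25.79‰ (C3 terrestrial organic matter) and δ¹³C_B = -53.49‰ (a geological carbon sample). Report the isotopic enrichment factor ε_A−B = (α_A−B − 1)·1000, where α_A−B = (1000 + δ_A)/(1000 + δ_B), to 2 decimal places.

29.27‰

α_A−B = (1000 + -25.79) / (1000 + -53.49) = 974.21 / 946.51 = 1.029265
ε_A−B = (1.029265 − 1) × 1000 = 29.265‰
(The approximation ε ≈ δ_A − δ_B would give 27.70‰.)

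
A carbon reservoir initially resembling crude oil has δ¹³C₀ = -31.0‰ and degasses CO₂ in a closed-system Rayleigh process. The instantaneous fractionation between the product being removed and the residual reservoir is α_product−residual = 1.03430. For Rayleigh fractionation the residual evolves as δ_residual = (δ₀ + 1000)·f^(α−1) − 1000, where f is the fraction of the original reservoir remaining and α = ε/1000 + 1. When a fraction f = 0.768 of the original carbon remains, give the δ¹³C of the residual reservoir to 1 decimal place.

-39.7‰

Rayleigh residual: δ_res = (δ₀ + 1000)·f^(α−1) − 1000
α − 1 = 0.03430
f^(α−1) = 0.768^(0.03430) = 0.990987
δ_res = (-31.0 + 1000) × 0.990987 − 1000 = 960.266 − 1000 = -39.73‰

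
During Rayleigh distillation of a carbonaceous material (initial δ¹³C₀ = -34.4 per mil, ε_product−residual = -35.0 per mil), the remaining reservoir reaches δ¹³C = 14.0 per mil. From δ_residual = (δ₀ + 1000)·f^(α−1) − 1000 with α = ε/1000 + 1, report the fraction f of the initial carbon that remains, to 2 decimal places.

α − 1 = ε/1000 = -0.0350
(δ_res + 1000)/(δ₀ + 1000) = (14.0 + 1000)/(-34.4 + 1000) = 1014.0/965.6 = 1.050124
f = 1.050124^(1/-0.0350) = exp(ln(1.050124)/-0.0350) = exp(0.04891/-0.0350)
f = exp(-1.3974) = 0.2472

0.25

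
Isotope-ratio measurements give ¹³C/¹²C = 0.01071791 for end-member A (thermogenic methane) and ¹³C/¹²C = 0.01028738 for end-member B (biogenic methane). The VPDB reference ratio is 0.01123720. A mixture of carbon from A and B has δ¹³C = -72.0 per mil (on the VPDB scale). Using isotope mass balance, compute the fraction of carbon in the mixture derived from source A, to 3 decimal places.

δ_A = (0.01071791/0.01123720 − 1)×1000 = (0.953788 − 1)×1000 = -46.212 per mil
δ_B = (0.01028738/0.01123720 − 1)×1000 = (0.915475 − 1)×1000 = -84.525 per mil
f_A = (δ_mix − δ_B)/(δ_A − δ_B) = (-72.0 − (-84.525))/(-46.212 − (-84.525))
f_A = 12.525 / 38.313 = 0.3269

0.327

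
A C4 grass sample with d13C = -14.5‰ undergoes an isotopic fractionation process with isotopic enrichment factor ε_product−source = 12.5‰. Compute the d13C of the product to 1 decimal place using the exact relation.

-2.2‰

To first order, δ_product ≈ δ_source + ε = -2.0‰.
Exactly, δ_product = (δ_source + 1000)·(ε/1000 + 1) − 1000.
δ_product = (-14.5 + 1000) × (12.5/1000 + 1) − 1000
δ_product = -2.18‰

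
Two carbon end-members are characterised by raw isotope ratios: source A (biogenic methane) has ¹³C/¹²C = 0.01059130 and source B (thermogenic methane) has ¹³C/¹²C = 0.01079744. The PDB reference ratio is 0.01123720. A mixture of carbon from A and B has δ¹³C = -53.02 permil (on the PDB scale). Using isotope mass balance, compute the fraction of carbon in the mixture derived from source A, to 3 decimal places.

0.757

δ_A = (0.01059130/0.01123720 − 1)×1000 = (0.942521 − 1)×1000 = -57.479 permil
δ_B = (0.01079744/0.01123720 − 1)×1000 = (0.960866 − 1)×1000 = -39.134 permil
f_A = (δ_mix − δ_B)/(δ_A − δ_B) = (-53.02 − (-39.134))/(-57.479 − (-39.134))
f_A = -13.886 / -18.344 = 0.7569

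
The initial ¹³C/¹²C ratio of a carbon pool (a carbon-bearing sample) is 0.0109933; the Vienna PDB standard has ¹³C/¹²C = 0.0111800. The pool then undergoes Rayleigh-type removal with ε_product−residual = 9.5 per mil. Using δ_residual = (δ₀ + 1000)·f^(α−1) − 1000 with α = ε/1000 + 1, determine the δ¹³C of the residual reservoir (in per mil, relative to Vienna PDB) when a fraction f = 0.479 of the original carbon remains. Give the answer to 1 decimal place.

δ₀ = (0.0109933/0.0111800 − 1)×1000 = (0.983301 − 1)×1000 = -16.699 per mil
α − 1 = ε/1000 = 0.0095
f^(α−1) = 0.479^(0.0095) = 0.993032
δ_res = (-16.699 + 1000) × 0.993032 − 1000 = 976.449 − 1000 = -23.55 per mil

-23.6 per mil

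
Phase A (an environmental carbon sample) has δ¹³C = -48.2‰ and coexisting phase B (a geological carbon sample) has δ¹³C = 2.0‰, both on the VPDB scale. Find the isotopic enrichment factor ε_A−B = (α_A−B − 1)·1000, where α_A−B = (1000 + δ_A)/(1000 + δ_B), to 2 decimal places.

α_A−B = (1000 + -48.2) / (1000 + 2.0) = 951.8 / 1002.0 = 0.949900
ε_A−B = (0.949900 − 1) × 1000 = -50.100‰
(The approximation ε ≈ δ_A − δ_B would give -50.2‰.)

-50.10‰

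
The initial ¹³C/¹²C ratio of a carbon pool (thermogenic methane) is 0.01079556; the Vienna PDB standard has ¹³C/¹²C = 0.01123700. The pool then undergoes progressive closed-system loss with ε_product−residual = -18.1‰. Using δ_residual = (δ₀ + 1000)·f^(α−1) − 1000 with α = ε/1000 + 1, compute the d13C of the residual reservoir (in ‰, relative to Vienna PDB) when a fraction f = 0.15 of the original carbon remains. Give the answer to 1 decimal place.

δ₀ = (0.01079556/0.01123700 − 1)×1000 = (0.960715 − 1)×1000 = -39.285‰
α − 1 = ε/1000 = -0.0181
f^(α−1) = 0.15^(-0.0181) = 1.034934
δ_res = (-39.285 + 1000) × 1.034934 − 1000 = 994.277 − 1000 = -5.72‰

-5.7‰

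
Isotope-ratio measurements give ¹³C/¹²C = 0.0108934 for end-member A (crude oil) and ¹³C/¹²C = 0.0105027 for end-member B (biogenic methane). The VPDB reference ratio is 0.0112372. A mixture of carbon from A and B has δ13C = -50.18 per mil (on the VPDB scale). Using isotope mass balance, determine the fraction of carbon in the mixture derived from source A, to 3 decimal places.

0.437

δ_A = (0.0108934/0.0112372 − 1)×1000 = (0.969405 − 1)×1000 = -30.595 per mil
δ_B = (0.0105027/0.0112372 − 1)×1000 = (0.934637 − 1)×1000 = -65.363 per mil
f_A = (δ_mix − δ_B)/(δ_A − δ_B) = (-50.18 − (-65.363))/(-30.595 − (-65.363))
f_A = 15.183 / 34.768 = 0.4367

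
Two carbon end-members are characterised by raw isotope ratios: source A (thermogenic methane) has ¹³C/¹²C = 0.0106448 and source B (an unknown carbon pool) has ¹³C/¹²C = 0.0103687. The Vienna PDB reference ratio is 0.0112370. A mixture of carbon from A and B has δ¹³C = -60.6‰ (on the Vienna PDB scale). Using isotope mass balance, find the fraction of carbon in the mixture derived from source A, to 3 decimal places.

0.679

δ_A = (0.0106448/0.0112370 − 1)×1000 = (0.947299 − 1)×1000 = -52.701‰
δ_B = (0.0103687/0.0112370 − 1)×1000 = (0.922728 − 1)×1000 = -77.272‰
f_A = (δ_mix − δ_B)/(δ_A − δ_B) = (-60.6 − (-77.272))/(-52.701 − (-77.272))
f_A = 16.672 / 24.571 = 0.6785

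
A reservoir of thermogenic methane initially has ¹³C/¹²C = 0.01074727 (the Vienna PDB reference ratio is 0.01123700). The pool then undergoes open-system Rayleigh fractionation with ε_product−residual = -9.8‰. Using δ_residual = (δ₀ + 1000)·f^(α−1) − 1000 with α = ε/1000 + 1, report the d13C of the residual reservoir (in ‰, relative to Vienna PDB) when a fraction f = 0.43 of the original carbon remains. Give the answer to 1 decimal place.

-35.6‰

δ₀ = (0.01074727/0.01123700 − 1)×1000 = (0.956418 − 1)×1000 = -43.582‰
α − 1 = ε/1000 = -0.0098
f^(α−1) = 0.43^(-0.0098) = 1.008305
δ_res = (-43.582 + 1000) × 1.008305 − 1000 = 964.361 − 1000 = -35.64‰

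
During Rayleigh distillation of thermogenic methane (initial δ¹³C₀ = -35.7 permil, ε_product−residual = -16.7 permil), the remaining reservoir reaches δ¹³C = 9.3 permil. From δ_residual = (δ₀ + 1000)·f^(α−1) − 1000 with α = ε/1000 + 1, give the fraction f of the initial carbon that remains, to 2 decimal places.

α − 1 = ε/1000 = -0.0167
(δ_res + 1000)/(δ₀ + 1000) = (9.3 + 1000)/(-35.7 + 1000) = 1009.3/964.3 = 1.046666
f = 1.046666^(1/-0.0167) = exp(ln(1.046666)/-0.0167) = exp(0.04561/-0.0167)
f = exp(-2.7311) = 0.0651

0.07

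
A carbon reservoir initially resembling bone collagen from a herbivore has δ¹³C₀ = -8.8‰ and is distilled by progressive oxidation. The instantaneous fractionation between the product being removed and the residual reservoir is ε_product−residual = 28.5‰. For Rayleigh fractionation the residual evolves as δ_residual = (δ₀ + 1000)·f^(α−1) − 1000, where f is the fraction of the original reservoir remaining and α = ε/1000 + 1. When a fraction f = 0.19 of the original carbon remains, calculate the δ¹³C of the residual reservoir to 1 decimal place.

Rayleigh residual: δ_res = (δ₀ + 1000)·f^(α−1) − 1000
α = ε/1000 + 1 = 1.02850, so α − 1 = 0.02850
f^(α−1) = 0.19^(0.02850) = 0.953772
δ_res = (-8.8 + 1000) × 0.953772 − 1000 = 945.379 − 1000 = -54.62‰

-54.6‰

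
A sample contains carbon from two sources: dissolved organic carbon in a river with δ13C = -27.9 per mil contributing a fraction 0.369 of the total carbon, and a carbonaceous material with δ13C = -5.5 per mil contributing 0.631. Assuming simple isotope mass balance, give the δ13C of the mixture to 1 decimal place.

δ_mix = f_A·δ_A + f_B·δ_B
δ_mix = 0.369 × (-27.9) + 0.631 × (-5.5)
δ_mix = -10.30 + -3.47 = -13.77 per mil

-13.8 per mil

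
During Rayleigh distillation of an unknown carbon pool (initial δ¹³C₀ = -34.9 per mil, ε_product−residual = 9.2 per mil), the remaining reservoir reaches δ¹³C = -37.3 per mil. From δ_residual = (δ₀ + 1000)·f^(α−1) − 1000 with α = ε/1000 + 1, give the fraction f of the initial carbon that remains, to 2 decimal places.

α − 1 = ε/1000 = 0.0092
(δ_res + 1000)/(δ₀ + 1000) = (-37.3 + 1000)/(-34.9 + 1000) = 962.7/965.1 = 0.997513
f = 0.997513^(1/0.0092) = exp(ln(0.997513)/0.0092) = exp(-0.00249/0.0092)
f = exp(-0.2706) = 0.7629

0.76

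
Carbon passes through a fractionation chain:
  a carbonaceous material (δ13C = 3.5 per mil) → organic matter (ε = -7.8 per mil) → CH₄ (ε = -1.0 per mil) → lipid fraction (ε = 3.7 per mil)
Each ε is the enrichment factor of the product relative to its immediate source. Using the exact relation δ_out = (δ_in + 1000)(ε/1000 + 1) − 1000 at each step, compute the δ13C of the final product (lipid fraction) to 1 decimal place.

-1.6 per mil

step 1: δ = (3.50 + 1000)·(-7.8/1000 + 1) − 1000 = -4.33 per mil
step 2: δ = (-4.33 + 1000)·(-1.0/1000 + 1) − 1000 = -5.32 per mil
step 3: δ = (-5.32 + 1000)·(3.7/1000 + 1) − 1000 = -1.64 per mil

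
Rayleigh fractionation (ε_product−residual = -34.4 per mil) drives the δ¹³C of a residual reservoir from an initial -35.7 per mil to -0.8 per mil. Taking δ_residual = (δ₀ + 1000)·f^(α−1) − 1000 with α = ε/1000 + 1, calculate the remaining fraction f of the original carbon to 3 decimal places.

0.356

α − 1 = ε/1000 = -0.0344
(δ_res + 1000)/(δ₀ + 1000) = (-0.8 + 1000)/(-35.7 + 1000) = 999.2/964.3 = 1.036192
f = 1.036192^(1/-0.0344) = exp(ln(1.036192)/-0.0344) = exp(0.03555/-0.0344)
f = exp(-1.0335) = 0.3558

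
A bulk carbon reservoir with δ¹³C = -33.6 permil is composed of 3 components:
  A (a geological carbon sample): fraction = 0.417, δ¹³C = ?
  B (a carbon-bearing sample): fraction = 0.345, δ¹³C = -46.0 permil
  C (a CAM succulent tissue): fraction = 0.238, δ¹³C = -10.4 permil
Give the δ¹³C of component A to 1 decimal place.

Isotope mass balance: δ_bulk = Σ fᵢ·δᵢ.
-33.6 = 0.417×δ_A + 0.345×(-46.0) + 0.238×(-10.4)
0.417·δ_A = -33.6 − (-18.345) = -15.255
δ_A = -15.255 / 0.417 = -36.58 permil

-36.6 permil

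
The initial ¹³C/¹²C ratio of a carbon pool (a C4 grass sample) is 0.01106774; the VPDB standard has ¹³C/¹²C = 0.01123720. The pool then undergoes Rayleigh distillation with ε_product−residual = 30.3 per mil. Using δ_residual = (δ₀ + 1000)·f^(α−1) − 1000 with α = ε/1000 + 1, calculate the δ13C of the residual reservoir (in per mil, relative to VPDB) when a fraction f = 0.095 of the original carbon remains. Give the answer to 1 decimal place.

-82.9 per mil

δ₀ = (0.01106774/0.01123720 − 1)×1000 = (0.984920 − 1)×1000 = -15.080 per mil
α − 1 = ε/1000 = 0.0303
f^(α−1) = 0.095^(0.0303) = 0.931162
δ_res = (-15.080 + 1000) × 0.931162 − 1000 = 917.119 − 1000 = -82.88 per mil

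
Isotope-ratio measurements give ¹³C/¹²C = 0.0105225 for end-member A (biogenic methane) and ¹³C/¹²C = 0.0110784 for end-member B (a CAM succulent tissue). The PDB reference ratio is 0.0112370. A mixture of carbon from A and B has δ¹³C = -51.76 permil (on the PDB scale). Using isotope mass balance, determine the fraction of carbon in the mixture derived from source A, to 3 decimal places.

δ_A = (0.0105225/0.0112370 − 1)×1000 = (0.936415 − 1)×1000 = -63.585 permil
δ_B = (0.0110784/0.0112370 − 1)×1000 = (0.985886 − 1)×1000 = -14.114 permil
f_A = (δ_mix − δ_B)/(δ_A − δ_B) = (-51.76 − (-14.114))/(-63.585 − (-14.114))
f_A = -37.646 / -49.470 = 0.7610

0.761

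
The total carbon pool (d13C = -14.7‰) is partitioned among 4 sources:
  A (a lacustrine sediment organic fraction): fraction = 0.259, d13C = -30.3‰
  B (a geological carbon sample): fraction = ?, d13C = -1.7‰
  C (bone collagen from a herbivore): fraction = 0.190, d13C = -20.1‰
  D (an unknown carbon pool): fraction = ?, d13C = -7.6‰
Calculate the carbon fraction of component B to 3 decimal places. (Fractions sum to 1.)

0.196

Let f_B and f_D be the unknown fractions; fractions sum to 1 so f_B + f_D = 0.551.
Mass balance: Σ fᵢ·δᵢ = δ_bulk ⇒ f_B·(-1.7) + f_D·(-7.6) = -14.7 − (-11.667) = -3.033
Substitute f_D = 0.551 − f_B:
f_B·(-1.7 − -7.6) = -3.033 − 0.551×(-7.6) = 1.154
f_B = 1.154 / 5.9 = 0.1956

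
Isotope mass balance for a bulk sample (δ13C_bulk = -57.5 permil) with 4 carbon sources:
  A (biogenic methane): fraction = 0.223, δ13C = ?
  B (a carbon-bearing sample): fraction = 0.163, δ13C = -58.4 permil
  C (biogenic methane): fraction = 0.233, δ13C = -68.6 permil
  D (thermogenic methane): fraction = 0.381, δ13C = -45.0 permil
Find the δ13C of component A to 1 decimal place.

-66.6 permil

Isotope mass balance: δ_bulk = Σ fᵢ·δᵢ.
-57.5 = 0.223×δ_A + 0.163×(-58.4) + 0.233×(-68.6) + 0.381×(-45.0)
0.223·δ_A = -57.5 − (-42.648) = -14.852
δ_A = -14.852 / 0.223 = -66.60 permil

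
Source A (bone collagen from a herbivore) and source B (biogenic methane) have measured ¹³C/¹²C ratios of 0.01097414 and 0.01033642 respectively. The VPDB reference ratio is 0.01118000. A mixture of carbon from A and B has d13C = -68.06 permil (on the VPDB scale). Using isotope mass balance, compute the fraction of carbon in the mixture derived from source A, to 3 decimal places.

δ_A = (0.01097414/0.01118000 − 1)×1000 = (0.981587 − 1)×1000 = -18.413 permil
δ_B = (0.01033642/0.01118000 − 1)×1000 = (0.924546 − 1)×1000 = -75.454 permil
f_A = (δ_mix − δ_B)/(δ_A − δ_B) = (-68.06 − (-75.454))/(-18.413 − (-75.454))
f_A = 7.394 / 57.041 = 0.1296

0.130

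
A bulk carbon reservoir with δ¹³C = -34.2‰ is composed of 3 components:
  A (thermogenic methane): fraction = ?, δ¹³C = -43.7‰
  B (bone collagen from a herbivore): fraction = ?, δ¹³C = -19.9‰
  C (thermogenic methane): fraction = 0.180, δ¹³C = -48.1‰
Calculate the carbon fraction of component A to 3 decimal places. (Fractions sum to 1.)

0.388

Let f_A and f_B be the unknown fractions; fractions sum to 1 so f_A + f_B = 0.820.
Mass balance: Σ fᵢ·δᵢ = δ_bulk ⇒ f_A·(-43.7) + f_B·(-19.9) = -34.2 − (-8.658) = -25.542
Substitute f_B = 0.820 − f_A:
f_A·(-43.7 − -19.9) = -25.542 − 0.820×(-19.9) = -9.224
f_A = -9.224 / -23.8 = 0.3876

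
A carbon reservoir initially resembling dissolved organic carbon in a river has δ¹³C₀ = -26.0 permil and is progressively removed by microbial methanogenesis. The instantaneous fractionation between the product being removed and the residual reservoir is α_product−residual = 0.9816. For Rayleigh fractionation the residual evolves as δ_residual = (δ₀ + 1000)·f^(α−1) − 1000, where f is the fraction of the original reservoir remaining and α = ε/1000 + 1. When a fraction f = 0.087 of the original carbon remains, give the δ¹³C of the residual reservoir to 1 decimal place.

Rayleigh residual: δ_res = (δ₀ + 1000)·f^(α−1) − 1000
α − 1 = -0.01840
f^(α−1) = 0.087^(-0.01840) = 1.045955
δ_res = (-26.0 + 1000) × 1.045955 − 1000 = 1018.760 − 1000 = 18.76 permil

18.8 permil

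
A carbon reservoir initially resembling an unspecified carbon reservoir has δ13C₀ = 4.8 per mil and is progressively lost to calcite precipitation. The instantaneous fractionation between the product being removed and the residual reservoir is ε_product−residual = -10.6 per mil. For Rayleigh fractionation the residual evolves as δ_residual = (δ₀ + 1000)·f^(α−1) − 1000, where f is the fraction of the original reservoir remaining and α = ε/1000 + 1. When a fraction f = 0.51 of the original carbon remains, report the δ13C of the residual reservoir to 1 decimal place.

Rayleigh residual: δ_res = (δ₀ + 1000)·f^(α−1) − 1000
α = ε/1000 + 1 = 0.98940, so α − 1 = -0.01060
f^(α−1) = 0.51^(-0.01060) = 1.007163
δ_res = (4.8 + 1000) × 1.007163 − 1000 = 1011.997 − 1000 = 12.00 per mil

12.0 per mil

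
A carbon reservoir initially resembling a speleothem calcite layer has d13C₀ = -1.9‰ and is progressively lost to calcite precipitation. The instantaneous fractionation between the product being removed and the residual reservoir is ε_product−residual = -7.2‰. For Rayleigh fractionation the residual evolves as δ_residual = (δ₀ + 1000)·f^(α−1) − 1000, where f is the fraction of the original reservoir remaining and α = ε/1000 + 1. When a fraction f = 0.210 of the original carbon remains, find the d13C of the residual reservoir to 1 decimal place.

9.4‰

Rayleigh residual: δ_res = (δ₀ + 1000)·f^(α−1) − 1000
α = ε/1000 + 1 = 0.99280, so α − 1 = -0.00720
f^(α−1) = 0.210^(-0.00720) = 1.011300
δ_res = (-1.9 + 1000) × 1.011300 − 1000 = 1009.379 − 1000 = 9.38‰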